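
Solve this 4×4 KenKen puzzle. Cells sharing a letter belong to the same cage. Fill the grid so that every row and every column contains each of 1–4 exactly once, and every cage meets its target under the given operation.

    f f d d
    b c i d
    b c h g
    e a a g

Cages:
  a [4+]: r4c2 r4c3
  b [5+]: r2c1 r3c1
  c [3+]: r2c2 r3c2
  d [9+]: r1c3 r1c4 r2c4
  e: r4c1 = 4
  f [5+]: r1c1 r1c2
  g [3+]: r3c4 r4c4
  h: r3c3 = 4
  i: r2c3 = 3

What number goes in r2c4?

I is a freebie, which forces r2c3 = 3.
H is a freebie, leaving r3c3 = 4.
Cage e is a single given cell, leaving r4c1 = 4.
3 is placed in column 3, leaving r4c3 = 1.
Row 4 already has 1; hence r4c4 = 2.
Column 3 already has 4, leaving r1c3 = 2.
The 3 cells of cage d must have sum 9, which forces r1c4 = 3.
Cage b's pair has sum 5, which forces r2c1 = 2.
2 is placed in row 2, leaving r2c2 = 1.
2 is placed in column 4, leaving r2c4 = 4.
Cage b's pair has sum 5, which forces r3c1 = 3.
Column 2 now contains 1, which forces r3c2 = 2.
2 is placed in column 4; hence r3c4 = 1.
Row 4 already has 1, which forces r4c2 = 3.
Row 1 now contains 3, which forces r1c1 = 1.
Row 1 now contains 3, leaving r1c2 = 4.
Filled in: 1 4 2 3 / 2 1 3 4 / 3 2 4 1 / 4 3 1 2.

4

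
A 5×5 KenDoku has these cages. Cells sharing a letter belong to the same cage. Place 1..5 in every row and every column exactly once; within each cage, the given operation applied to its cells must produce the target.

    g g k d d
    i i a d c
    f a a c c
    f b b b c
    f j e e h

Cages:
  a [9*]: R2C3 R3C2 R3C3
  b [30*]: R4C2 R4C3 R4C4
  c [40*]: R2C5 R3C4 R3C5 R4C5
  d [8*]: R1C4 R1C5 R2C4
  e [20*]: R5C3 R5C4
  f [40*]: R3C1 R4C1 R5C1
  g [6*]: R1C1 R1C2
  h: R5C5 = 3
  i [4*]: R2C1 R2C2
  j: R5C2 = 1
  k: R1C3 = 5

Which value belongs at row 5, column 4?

Cage k is a single given cell; hence R1C3 = 5.
The 3 cells of cage a must have product 9; hence R2C3 = 3.
Cage a has product 9, so R3C2 = 3.
Cage a needs product 9, which forces R3C3 = 1.
Column 3 now contains 3, leaving R4C3 = 2.
Cage j is a single given cell, which forces R5C2 = 1.
5 is placed in column 3, so R5C3 = 4.
Row 5 now contains 4, leaving R5C4 = 5.
Cage h is given, leaving R5C5 = 3.
The two cells of cage g must have product 6, leaving R1C1 = 3.
3 is placed in column 2, so R1C2 = 2.
Cage i's pair has product 4, which forces R2C1 = 1.
1 is placed in column 2; hence R2C2 = 4.
4 is placed in row 2, so R2C4 = 2.
Row 2 already has 2; hence R2C5 = 5.
Column 4 now contains 2; hence R3C4 = 4.
Row 3 now contains 4, so R3C5 = 2.
Row 4 already has 2, leaving R4C2 = 5.
5 is placed in column 4, which forces R4C4 = 3.
5 is placed in row 5, so R5C1 = 2.
Column 4 already has 4, leaving R1C4 = 1.
Cage d needs product 8, so R1C5 = 4.
Row 3 now contains 4; hence R3C1 = 5.
Row 4 now contains 5, which forces R4C1 = 4.
Cage c needs product 40; hence R4C5 = 1.
The full grid is 3 2 5 1 4 / 1 4 3 2 5 / 5 3 1 4 2 / 4 5 2 3 1 / 2 1 4 5 3.

5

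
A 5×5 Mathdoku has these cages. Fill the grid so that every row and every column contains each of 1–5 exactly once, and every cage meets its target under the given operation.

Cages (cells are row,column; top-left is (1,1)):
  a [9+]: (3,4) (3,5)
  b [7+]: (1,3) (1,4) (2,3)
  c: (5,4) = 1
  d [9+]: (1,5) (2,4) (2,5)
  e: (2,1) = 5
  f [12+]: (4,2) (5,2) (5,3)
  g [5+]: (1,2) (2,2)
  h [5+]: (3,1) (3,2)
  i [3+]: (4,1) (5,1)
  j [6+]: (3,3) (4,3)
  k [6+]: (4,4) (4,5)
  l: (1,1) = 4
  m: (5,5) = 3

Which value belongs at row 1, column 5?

5

L is a freebie, leaving (1,1) = 4.
E is a freebie; hence (2,1) = 5.
C is a freebie, leaving (5,4) = 1.
Cage m is given, so (5,5) = 3.
Cage d needs sum 9, so (2,4) = 3.
Cage i needs two cells with sum 3, so (4,1) = 1.
1 is placed in row 5, leaving (5,1) = 2.
3 is placed in column 4, which forces (1,4) = 2.
Row 1 now contains 2, which forces (1,5) = 5.
Column 1 now contains 2, so (3,1) = 3.
Cage h's pair has sum 5, so (3,2) = 2.
5 is placed in column 5; hence (3,5) = 4.
Cage f has sum 12, leaving (4,2) = 3.
2 is placed in column 4, which forces (4,4) = 4.
4 is placed in column 5, leaving (4,5) = 2.
3 is placed in column 2, which forces (1,2) = 1.
Row 1 now contains 1; hence (1,3) = 3.
Column 2 now contains 2, leaving (2,2) = 4.
Row 2 now contains 4, so (2,3) = 2.
4 is placed in column 5, which forces (2,5) = 1.
Row 3 now contains 4, so (3,3) = 1.
Row 3 now contains 4, which forces (3,4) = 5.
2 is placed in row 4, so (4,3) = 5.
4 is placed in column 2, which forces (5,2) = 5.
Column 3 now contains 5, so (5,3) = 4.
Filled in: 4 1 3 2 5 / 5 4 2 3 1 / 3 2 1 5 4 / 1 3 5 4 2 / 2 5 4 1 3.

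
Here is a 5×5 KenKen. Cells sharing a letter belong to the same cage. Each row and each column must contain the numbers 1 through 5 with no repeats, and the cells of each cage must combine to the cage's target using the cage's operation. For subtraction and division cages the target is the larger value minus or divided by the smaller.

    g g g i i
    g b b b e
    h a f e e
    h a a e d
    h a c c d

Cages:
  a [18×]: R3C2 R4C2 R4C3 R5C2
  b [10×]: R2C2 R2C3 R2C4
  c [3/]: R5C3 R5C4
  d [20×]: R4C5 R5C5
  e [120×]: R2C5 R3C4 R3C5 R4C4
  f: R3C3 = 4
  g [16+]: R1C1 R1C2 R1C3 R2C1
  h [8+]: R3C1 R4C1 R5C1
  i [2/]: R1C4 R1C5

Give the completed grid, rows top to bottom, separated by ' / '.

F is a freebie, leaving R3C3 = 4.
The 4 cells of cage a must have product 18, which forces R4C3 = 3.
Column 3 already has 3, which forces R5C3 = 1.
Row 5 now contains 1, so R5C4 = 3.
Cage a needs product 18; hence R3C2 = 3.
Cage a has product 18; hence R4C2 = 1.
Row 5 now contains 3, which forces R5C2 = 2.
Column 2 already has 2, which forces R2C2 = 5.
Cage b needs product 10; hence R2C3 = 2.
The 3 cells of cage b must have product 10, leaving R2C4 = 1.
Cage e needs product 120, leaving R2C5 = 3.
Cage h needs sum 8, so R3C1 = 1.
Cage h needs sum 8, so R4C1 = 2.
Cage e has product 120, leaving R4C4 = 4.
Row 4 already has 4, which forces R4C5 = 5.
Cage h has sum 8, so R5C1 = 5.
Column 5 already has 5, which forces R5C5 = 4.
The 4 cells of cage g must have sum 16, leaving R1C1 = 3.
Column 2 now contains 5, leaving R1C2 = 4.
Column 3 now contains 2, leaving R1C3 = 5.
Column 4 now contains 4, which forces R1C4 = 2.
The two cells of cage i must have quotient 2; hence R1C5 = 1.
Row 2 now contains 5; hence R2C1 = 4.
The 4 cells of cage e must have product 120, leaving R3C4 = 5.
Column 5 already has 5; hence R3C5 = 2.

3 4 5 2 1 / 4 5 2 1 3 / 1 3 4 5 2 / 2 1 3 4 5 / 5 2 1 3 4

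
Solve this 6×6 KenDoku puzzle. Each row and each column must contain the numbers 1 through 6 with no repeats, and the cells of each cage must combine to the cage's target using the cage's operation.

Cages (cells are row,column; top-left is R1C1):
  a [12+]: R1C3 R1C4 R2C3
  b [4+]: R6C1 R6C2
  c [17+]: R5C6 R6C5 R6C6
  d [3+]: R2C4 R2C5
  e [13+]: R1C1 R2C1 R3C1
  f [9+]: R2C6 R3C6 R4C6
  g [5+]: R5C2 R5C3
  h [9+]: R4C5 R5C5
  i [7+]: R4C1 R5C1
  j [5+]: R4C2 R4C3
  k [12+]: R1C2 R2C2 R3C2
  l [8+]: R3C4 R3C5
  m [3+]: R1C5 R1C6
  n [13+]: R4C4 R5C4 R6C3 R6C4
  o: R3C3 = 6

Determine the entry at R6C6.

5

O is a freebie, which forces R3C3 = 6.
The 3 cells of cage c must have sum 17; hence R5C6 = 6.
Cage c has sum 17; hence R6C5 = 6.
Cage c has sum 17, leaving R6C6 = 5.
The only place for 1 in row 3 is R3C2.
Cage b's pair has sum 4, so R6C1 = 1.
Column 2 now contains 1, leaving R6C2 = 3.
The only place for 1 in row 4 is R4C3.
Cage j needs two cells with sum 5, which forces R4C2 = 4.
4 is placed in row 4, which forces R4C5 = 5.
Cage g's pair has sum 5, leaving R5C2 = 2.
Column 3 now contains 1; hence R5C3 = 3.
Column 5 now contains 5, which forces R5C5 = 4.
The two cells of cage l must have sum 8, so R3C4 = 5.
Column 5 now contains 5; hence R3C5 = 3.
Cage i needs two cells with sum 7; hence R4C1 = 2.
Row 4 already has 2, leaving R4C4 = 6.
Row 4 already has 2; hence R4C6 = 3.
Row 5 already has 4, so R5C1 = 5.
Column 4 already has 5, leaving R5C4 = 1.
6 is placed in column 4, leaving R1C4 = 3.
Column 4 now contains 1; hence R2C4 = 2.
The two cells of cage d must have sum 3, which forces R2C5 = 1.
Row 2 already has 2, so R2C6 = 4.
Column 1 now contains 2, leaving R3C1 = 4.
4 is placed in column 6, leaving R3C6 = 2.
Column 4 already has 2, so R6C4 = 4.
3 is placed in row 1, which forces R1C1 = 6.
6 is placed in row 1, leaving R1C2 = 5.
The 3 cells of cage a must have sum 12, so R1C3 = 4.
1 is placed in column 5; hence R1C5 = 2.
Column 6 already has 2, which forces R1C6 = 1.
The 3 cells of cage e must have sum 13; hence R2C1 = 3.
Column 2 already has 5, leaving R2C2 = 6.
4 is placed in row 2, so R2C3 = 5.
Row 6 already has 4, so R6C3 = 2.
Filled in: 6 5 4 3 2 1 / 3 6 5 2 1 4 / 4 1 6 5 3 2 / 2 4 1 6 5 3 / 5 2 3 1 4 6 / 1 3 2 4 6 5.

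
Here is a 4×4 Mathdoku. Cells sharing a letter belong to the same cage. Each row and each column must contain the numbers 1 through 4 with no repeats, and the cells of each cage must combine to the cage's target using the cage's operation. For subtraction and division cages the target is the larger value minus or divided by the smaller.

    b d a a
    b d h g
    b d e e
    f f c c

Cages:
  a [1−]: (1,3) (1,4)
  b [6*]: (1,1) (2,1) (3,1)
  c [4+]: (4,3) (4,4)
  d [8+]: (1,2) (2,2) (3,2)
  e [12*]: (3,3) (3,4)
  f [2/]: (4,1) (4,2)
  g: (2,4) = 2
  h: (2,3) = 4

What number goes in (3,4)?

4

Cage h is a single given cell; hence (2,3) = 4.
Cage g is given, leaving (2,4) = 2.
4 is placed in column 3; hence (3,3) = 3.
Row 3 already has 3; hence (3,4) = 4.
3 is placed in column 3, leaving (4,3) = 1.
Row 4 already has 1, which forces (4,4) = 3.
Cage d needs sum 8, leaving (1,2) = 4.
Column 3 now contains 1, which forces (1,3) = 2.
Column 4 now contains 3, so (1,4) = 1.
Cage d needs sum 8; hence (2,2) = 3.
Row 3 now contains 4, leaving (3,2) = 1.
Column 2 already has 4, which forces (4,2) = 2.
1 is placed in row 1, which forces (1,1) = 3.
Row 2 now contains 3; hence (2,1) = 1.
1 is placed in row 3, leaving (3,1) = 2.
Row 4 already has 2, leaving (4,1) = 4.
Completed grid: 3 4 2 1 / 1 3 4 2 / 2 1 3 4 / 4 2 1 3.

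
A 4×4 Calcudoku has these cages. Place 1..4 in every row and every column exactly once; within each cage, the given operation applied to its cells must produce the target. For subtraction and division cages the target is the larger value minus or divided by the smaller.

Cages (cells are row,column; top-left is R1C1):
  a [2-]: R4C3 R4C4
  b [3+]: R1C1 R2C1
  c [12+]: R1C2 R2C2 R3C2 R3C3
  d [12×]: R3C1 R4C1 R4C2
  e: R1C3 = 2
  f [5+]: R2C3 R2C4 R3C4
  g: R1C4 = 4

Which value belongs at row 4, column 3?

Cage e is a single given cell, leaving R1C3 = 2.
Cage g is a single given cell, which forces R1C4 = 4.
2 is placed in column 3; hence R2C3 = 1.
Row 2 now contains 1; hence R2C4 = 3.
Row 1 now contains 2; hence R1C1 = 1.
1 is placed in row 1, so R1C2 = 3.
Row 2 now contains 1, so R2C1 = 2.
Row 2 now contains 2, leaving R2C2 = 4.
Cage f needs sum 5, which forces R3C4 = 1.
Column 4 now contains 1, so R4C4 = 2.
1 is placed in row 3, which forces R3C2 = 2.
Cage c needs sum 12, so R3C3 = 3.
Row 4 now contains 2, so R4C2 = 1.
Cage a's pair has difference 2; hence R4C3 = 4.
3 is placed in row 3, which forces R3C1 = 4.
4 is placed in row 4, so R4C1 = 3.
Filled in: 1 3 2 4 / 2 4 1 3 / 4 2 3 1 / 3 1 4 2.

4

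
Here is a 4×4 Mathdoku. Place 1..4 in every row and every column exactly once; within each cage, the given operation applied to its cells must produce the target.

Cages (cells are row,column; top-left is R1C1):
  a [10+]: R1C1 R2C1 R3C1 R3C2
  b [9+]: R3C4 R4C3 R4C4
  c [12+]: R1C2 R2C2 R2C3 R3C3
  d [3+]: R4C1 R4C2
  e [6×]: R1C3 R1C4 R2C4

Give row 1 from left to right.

4 3 2 1

Cage b needs sum 9; hence R3C4 = 2.
The 3 cells of cage e must have product 6, leaving R1C3 = 2.
The 4 cells of cage a must have sum 10, which forces R2C1 = 2.
2 is placed in column 1, which forces R4C1 = 1.
Row 4 already has 1; hence R4C2 = 2.
The 4 cells of cage a must have sum 10, leaving R3C2 = 1.
The 4 cells of cage c must have sum 12, which forces R2C3 = 1.
Row 2 already has 1, leaving R2C4 = 3.
Cage c needs sum 12; hence R3C3 = 4.
Column 3 already has 4, which forces R4C3 = 3.
Column 4 now contains 3; hence R4C4 = 4.
The 4 cells of cage a must have sum 10, which forces R1C1 = 4.
Cage c has sum 12; hence R1C2 = 3.
Column 4 now contains 3, which forces R1C4 = 1.
3 is placed in row 2, which forces R2C2 = 4.
Row 3 now contains 4, so R3C1 = 3.
Filled in: 4 3 2 1 / 2 4 1 3 / 3 1 4 2 / 1 2 3 4.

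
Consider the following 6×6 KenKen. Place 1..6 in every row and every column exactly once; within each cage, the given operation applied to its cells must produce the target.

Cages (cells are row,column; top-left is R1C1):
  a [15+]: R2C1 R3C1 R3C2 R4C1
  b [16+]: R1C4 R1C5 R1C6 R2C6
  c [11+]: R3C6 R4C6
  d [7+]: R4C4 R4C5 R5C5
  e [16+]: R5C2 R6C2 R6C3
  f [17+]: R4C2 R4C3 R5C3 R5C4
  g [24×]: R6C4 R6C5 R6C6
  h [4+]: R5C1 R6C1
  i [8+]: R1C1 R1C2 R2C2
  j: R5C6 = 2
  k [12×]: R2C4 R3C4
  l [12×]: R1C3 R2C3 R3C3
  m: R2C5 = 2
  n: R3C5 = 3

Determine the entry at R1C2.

3

M is a freebie, which forces R2C5 = 2.
Cage n is given, leaving R3C5 = 3.
J is a freebie, leaving R5C6 = 2.
In row 6, 2 can only go at R6C4, so R6C4 = 2.
The two cells of cage k must have product 12, so R2C4 = 3.
Column 4 now contains 2, which forces R3C4 = 4.
Column 4 now contains 2, leaving R4C4 = 1.
Cage d has sum 7, so R4C5 = 5.
Row 4 now contains 5, which forces R4C6 = 6.
The 3 cells of cage d must have sum 7; hence R5C5 = 1.
Cage g needs product 24, so R6C5 = 4.
Cage g has product 24; hence R6C6 = 3.
Cage b needs sum 16, which forces R1C4 = 5.
4 is placed in column 5, so R1C5 = 6.
Column 6 already has 6, so R3C6 = 5.
Row 5 now contains 1, so R5C1 = 3.
Cage e needs sum 16, leaving R5C2 = 5.
Column 4 already has 5, leaving R5C4 = 6.
Row 6 already has 3, leaving R6C1 = 1.
4 is placed in row 6, leaving R6C2 = 6.
The 3 cells of cage e must have sum 16; hence R6C3 = 5.
The 3 cells of cage i must have sum 8, so R1C1 = 4.
The 3 cells of cage i must have sum 8, so R1C2 = 3.
4 is placed in row 1; hence R1C6 = 1.
Cage a has sum 15, which forces R2C1 = 5.
The 3 cells of cage i must have sum 8; hence R2C2 = 1.
Column 6 now contains 1, leaving R2C6 = 4.
The 4 cells of cage a must have sum 15, so R3C1 = 6.
Cage a has sum 15, which forces R3C2 = 2.
2 is placed in row 3, which forces R3C3 = 1.
The 4 cells of cage a must have sum 15, which forces R4C1 = 2.
The 4 cells of cage f must have sum 17, leaving R4C2 = 4.
Cage f has sum 17; hence R4C3 = 3.
Row 5 now contains 6, which forces R5C3 = 4.
Row 1 already has 1, so R1C3 = 2.
Row 2 already has 4, which forces R2C3 = 6.
Completed grid: 4 3 2 5 6 1 / 5 1 6 3 2 4 / 6 2 1 4 3 5 / 2 4 3 1 5 6 / 3 5 4 6 1 2 / 1 6 5 2 4 3.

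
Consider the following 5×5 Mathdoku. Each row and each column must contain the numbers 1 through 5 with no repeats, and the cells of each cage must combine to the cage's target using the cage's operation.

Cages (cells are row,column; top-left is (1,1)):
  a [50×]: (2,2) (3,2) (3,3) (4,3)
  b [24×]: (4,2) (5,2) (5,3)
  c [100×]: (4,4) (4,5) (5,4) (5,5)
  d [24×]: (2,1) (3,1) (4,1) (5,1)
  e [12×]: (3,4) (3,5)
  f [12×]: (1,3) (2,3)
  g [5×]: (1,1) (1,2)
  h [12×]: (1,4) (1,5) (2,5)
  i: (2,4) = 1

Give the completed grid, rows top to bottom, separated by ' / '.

Cage i is a single given cell, so (2,4) = 1.
The only place for 2 in row 1 is (1,4).
The 3 cells of cage h must have product 12, so (1,5) = 3.
Cage h needs product 12; hence (2,5) = 2.
3 is placed in column 5, which forces (3,5) = 4.
3 is placed in row 1, so (1,3) = 4.
2 is placed in row 2; hence (2,2) = 5.
Cage f's pair has product 12, so (2,3) = 3.
Row 3 already has 4, which forces (3,4) = 3.
Column 3 now contains 3, so (5,3) = 2.
The two cells of cage g must have product 5; hence (1,1) = 5.
Column 2 now contains 5; hence (1,2) = 1.
Row 2 now contains 3, so (2,1) = 4.
Cage a has product 50, which forces (3,2) = 2.
Row 3 already has 2, leaving (3,1) = 1.
Row 3 now contains 1, leaving (3,3) = 5.
The 4 cells of cage d must have product 24; hence (4,1) = 2.
5 is placed in column 3, leaving (4,3) = 1.
1 is placed in row 4, leaving (4,5) = 5.
The 4 cells of cage d must have product 24, so (5,1) = 3.
3 is placed in row 5; hence (5,2) = 4.
4 is placed in row 5, which forces (5,4) = 5.
5 is placed in column 5; hence (5,5) = 1.
Column 2 already has 4, so (4,2) = 3.
Row 4 already has 5, which forces (4,4) = 4.

5 1 4 2 3 / 4 5 3 1 2 / 1 2 5 3 4 / 2 3 1 4 5 / 3 4 2 5 1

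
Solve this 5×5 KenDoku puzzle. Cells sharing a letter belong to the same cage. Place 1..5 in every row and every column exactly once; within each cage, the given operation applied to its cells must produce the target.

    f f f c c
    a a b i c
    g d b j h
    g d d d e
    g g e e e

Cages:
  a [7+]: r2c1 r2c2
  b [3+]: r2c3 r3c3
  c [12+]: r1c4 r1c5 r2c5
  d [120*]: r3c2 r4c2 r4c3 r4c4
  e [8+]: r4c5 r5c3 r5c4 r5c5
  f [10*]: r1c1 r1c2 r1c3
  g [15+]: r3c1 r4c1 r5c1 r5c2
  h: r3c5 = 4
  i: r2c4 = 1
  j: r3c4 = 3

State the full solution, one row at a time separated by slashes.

2 1 5 4 3 / 3 4 2 1 5 / 5 2 1 3 4 / 1 3 4 5 2 / 4 5 3 2 1

Cage i is a single given cell, so r2c4 = 1.
Cage j is a single given cell, which forces r3c4 = 3.
Cage h is a single given cell, so r3c5 = 4.
1 is placed in row 2, leaving r2c3 = 2.
Cage b needs two cells with sum 3, so r3c3 = 1.
1 is placed in column 3; hence r5c3 = 3.
1 is placed in column 3; hence r1c3 = 5.
5 is placed in row 1, which forces r1c4 = 4.
The 4 cells of cage d must have product 120, which forces r4c2 = 3.
Column 3 now contains 5, so r4c3 = 4.
Cage e has sum 8, leaving r4c5 = 2.
Cage e has sum 8, leaving r5c4 = 2.
Cage e needs sum 8; hence r5c5 = 1.
2 is placed in column 5; hence r1c5 = 3.
The two cells of cage a must have sum 7; hence r2c1 = 3.
3 is placed in column 2, which forces r2c2 = 4.
Cage c has sum 12; hence r2c5 = 5.
The 4 cells of cage g must have sum 15; hence r3c1 = 5.
Cage d needs product 120, leaving r3c2 = 2.
Row 4 now contains 4, which forces r4c1 = 1.
2 is placed in row 4, which forces r4c4 = 5.
Cage g has sum 15, which forces r5c1 = 4.
Cage g has sum 15; hence r5c2 = 5.
1 is placed in column 1; hence r1c1 = 2.
2 is placed in column 2; hence r1c2 = 1.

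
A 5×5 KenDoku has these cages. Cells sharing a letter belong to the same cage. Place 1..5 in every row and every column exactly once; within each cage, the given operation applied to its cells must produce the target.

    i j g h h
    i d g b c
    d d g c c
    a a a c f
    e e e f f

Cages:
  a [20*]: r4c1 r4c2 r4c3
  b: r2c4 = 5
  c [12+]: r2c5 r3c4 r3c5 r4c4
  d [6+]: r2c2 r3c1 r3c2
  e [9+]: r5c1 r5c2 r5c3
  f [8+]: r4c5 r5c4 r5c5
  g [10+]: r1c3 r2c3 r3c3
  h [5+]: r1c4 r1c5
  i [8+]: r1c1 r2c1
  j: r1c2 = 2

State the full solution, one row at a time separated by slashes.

5 2 3 4 1 / 3 1 2 5 4 / 1 4 5 2 3 / 4 5 1 3 2 / 2 3 4 1 5

J is a freebie; hence r1c2 = 2.
Cage b is given, leaving r2c4 = 5.
The two cells of cage i must have sum 8; hence r1c1 = 5.
5 is placed in row 2, so r2c1 = 3.
Row 2 already has 3; hence r2c2 = 1.
The 3 cells of cage g must have sum 10, leaving r3c3 = 5.
Cage a needs product 20, which forces r4c2 = 5.
In row 1, 3 can only go at r1c3, so r1c3 = 3.
The 3 cells of cage g must have sum 10, leaving r2c3 = 2.
Row 2 already has 2, so r2c5 = 4.
The 3 cells of cage e must have sum 9, which forces r5c2 = 3.
2 is placed in column 3, so r5c3 = 4.
Cage h needs two cells with sum 5, which forces r1c4 = 4.
4 is placed in column 5, leaving r1c5 = 1.
The 3 cells of cage d must have sum 6, which forces r3c1 = 1.
3 is placed in column 2, which forces r3c2 = 4.
Cage a has product 20; hence r4c1 = 4.
4 is placed in column 3, leaving r4c3 = 1.
Column 5 now contains 1; hence r4c5 = 2.
Row 5 already has 4, which forces r5c1 = 2.
Row 5 now contains 2; hence r5c4 = 1.
Cage f needs sum 8, which forces r5c5 = 5.
Cage c has sum 12, leaving r3c4 = 2.
Column 5 now contains 2, so r3c5 = 3.
Row 4 already has 2, which forces r4c4 = 3.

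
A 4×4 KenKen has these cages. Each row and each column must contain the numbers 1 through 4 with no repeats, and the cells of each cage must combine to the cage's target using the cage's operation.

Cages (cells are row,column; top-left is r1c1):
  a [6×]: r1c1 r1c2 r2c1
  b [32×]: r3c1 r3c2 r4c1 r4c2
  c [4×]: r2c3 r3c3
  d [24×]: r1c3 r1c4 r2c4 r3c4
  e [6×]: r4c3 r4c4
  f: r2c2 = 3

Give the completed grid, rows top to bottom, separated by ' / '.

Cage f is a single given cell, leaving r2c2 = 3.
Cage a has product 6, which forces r1c1 = 3.
Cage d has product 24, so r3c4 = 3.
Column 4 now contains 3, leaving r4c4 = 2.
Cage d needs product 24, so r1c3 = 2.
2 is placed in row 4, leaving r4c3 = 3.
2 is placed in row 1; hence r1c2 = 1.
1 is placed in row 1, which forces r1c4 = 4.
The 3 cells of cage a must have product 6, so r2c1 = 2.
Column 4 now contains 4; hence r2c4 = 1.
2 is placed in column 1; hence r3c1 = 4.
Row 3 already has 4, leaving r3c2 = 2.
Row 3 already has 4; hence r3c3 = 1.
Column 1 already has 4; hence r4c1 = 1.
Column 2 already has 1; hence r4c2 = 4.
1 is placed in row 2; hence r2c3 = 4.

3 1 2 4 / 2 3 4 1 / 4 2 1 3 / 1 4 3 2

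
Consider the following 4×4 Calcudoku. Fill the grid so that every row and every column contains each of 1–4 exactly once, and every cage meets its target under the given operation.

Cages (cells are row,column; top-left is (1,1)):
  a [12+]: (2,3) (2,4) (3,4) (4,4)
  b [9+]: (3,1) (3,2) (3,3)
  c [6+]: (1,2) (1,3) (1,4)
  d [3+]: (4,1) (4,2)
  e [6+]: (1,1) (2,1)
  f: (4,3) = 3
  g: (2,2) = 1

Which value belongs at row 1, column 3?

Cage g is a single given cell, which forces (2,2) = 1.
Column 2 now contains 1, leaving (4,2) = 2.
Cage f is given; hence (4,3) = 3.
Column 2 now contains 2, which forces (1,2) = 3.
3 is placed in column 3, which forces (2,3) = 4.
The 4 cells of cage a must have sum 12, leaving (2,4) = 3.
3 is placed in column 2, leaving (3,2) = 4.
Column 3 already has 4, leaving (3,3) = 2.
4 is placed in row 3, so (3,4) = 1.
Row 4 now contains 2; hence (4,1) = 1.
Column 4 now contains 1, which forces (4,4) = 4.
Cage e's pair has sum 6; hence (1,1) = 4.
2 is placed in column 3, leaving (1,3) = 1.
Column 4 now contains 1, so (1,4) = 2.
Row 2 already has 4, which forces (2,1) = 2.
2 is placed in row 3; hence (3,1) = 3.
Completed grid: 4 3 1 2 / 2 1 4 3 / 3 4 2 1 / 1 2 3 4.

1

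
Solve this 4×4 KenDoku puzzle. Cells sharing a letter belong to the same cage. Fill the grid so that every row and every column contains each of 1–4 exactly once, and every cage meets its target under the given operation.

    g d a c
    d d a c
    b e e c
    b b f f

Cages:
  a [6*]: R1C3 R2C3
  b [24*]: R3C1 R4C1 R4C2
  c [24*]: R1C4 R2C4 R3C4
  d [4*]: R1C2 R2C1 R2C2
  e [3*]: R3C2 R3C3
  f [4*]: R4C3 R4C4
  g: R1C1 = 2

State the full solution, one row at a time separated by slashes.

G is a freebie; hence R1C1 = 2.
Row 1 now contains 2; hence R1C2 = 1.
Row 1 now contains 2, so R1C3 = 3.
3 is placed in row 1, which forces R1C4 = 4.
2 is placed in column 1, so R2C1 = 1.
Column 2 already has 1, leaving R2C2 = 4.
Column 3 already has 3, leaving R2C3 = 2.
Row 2 already has 2; hence R2C4 = 3.
Column 2 already has 1, which forces R3C2 = 3.
Column 3 already has 3, which forces R3C3 = 1.
Column 4 already has 3, so R3C4 = 2.
3 is placed in column 2; hence R4C2 = 2.
1 is placed in column 3, leaving R4C3 = 4.
Column 4 now contains 4, so R4C4 = 1.
3 is placed in row 3, so R3C1 = 4.
Row 4 now contains 4, leaving R4C1 = 3.

2 1 3 4 / 1 4 2 3 / 4 3 1 2 / 3 2 4 1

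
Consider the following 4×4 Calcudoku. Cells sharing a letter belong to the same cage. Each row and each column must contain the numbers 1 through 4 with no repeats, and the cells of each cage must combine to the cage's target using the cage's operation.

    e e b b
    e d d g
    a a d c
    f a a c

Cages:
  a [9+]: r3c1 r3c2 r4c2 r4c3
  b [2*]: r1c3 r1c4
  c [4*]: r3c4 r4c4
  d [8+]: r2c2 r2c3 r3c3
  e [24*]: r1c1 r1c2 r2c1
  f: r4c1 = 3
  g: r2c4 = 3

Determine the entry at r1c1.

4

Cage g is given; hence r2c4 = 3.
F is a freebie, leaving r4c1 = 3.
Cage e has product 24, so r1c2 = 3.
Row 1 needs a 4, and only r1c1 is open for it.
Column 1 already has 4, which forces r2c1 = 2.
Column 1 already has 2, leaving r3c1 = 1.
1 is placed in row 3, leaving r3c4 = 4.
4 is placed in column 4; hence r4c4 = 1.
Cage b needs two cells with product 2; hence r1c3 = 1.
Column 4 now contains 1; hence r1c4 = 2.
Column 3 already has 1, so r2c3 = 4.
4 is placed in row 3, leaving r3c2 = 2.
The 3 cells of cage d must have sum 8, which forces r3c3 = 3.
The 4 cells of cage a must have sum 9, which forces r4c2 = 4.
Cage a has sum 9, leaving r4c3 = 2.
Row 2 already has 4, leaving r2c2 = 1.
Completed grid: 4 3 1 2 / 2 1 4 3 / 1 2 3 4 / 3 4 2 1.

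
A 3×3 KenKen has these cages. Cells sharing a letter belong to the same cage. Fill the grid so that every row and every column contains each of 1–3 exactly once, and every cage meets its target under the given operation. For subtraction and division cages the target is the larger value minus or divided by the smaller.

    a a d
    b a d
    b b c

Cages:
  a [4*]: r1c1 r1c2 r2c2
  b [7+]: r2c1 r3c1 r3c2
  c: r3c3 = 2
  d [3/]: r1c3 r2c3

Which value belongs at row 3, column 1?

1

Cage a needs product 4, which forces r1c1 = 2.
Cage a has product 4; hence r1c2 = 1.
1 is placed in row 1; hence r1c3 = 3.
2 is placed in column 1, leaving r2c1 = 3.
Cage a needs product 4, so r2c2 = 2.
3 is placed in column 3, which forces r2c3 = 1.
Column 1 now contains 3; hence r3c1 = 1.
2 is placed in column 2; hence r3c2 = 3.
C is a freebie; hence r3c3 = 2.
The full grid is 2 1 3 / 3 2 1 / 1 3 2.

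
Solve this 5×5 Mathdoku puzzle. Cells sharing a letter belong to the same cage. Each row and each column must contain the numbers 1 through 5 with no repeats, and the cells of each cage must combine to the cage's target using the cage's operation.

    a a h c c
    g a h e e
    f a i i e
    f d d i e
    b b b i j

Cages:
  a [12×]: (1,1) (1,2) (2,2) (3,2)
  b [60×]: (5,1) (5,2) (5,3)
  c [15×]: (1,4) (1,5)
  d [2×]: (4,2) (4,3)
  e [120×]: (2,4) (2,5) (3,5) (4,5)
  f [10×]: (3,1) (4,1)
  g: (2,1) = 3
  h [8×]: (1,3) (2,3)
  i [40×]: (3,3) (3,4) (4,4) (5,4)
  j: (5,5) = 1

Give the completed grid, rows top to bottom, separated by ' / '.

1 4 2 3 5 / 3 1 4 5 2 / 2 3 5 1 4 / 5 2 1 4 3 / 4 5 3 2 1

Cage g is a single given cell; hence (2,1) = 3.
Cage j is given, which forces (5,5) = 1.
Row 2 needs a 1, and only (2,2) is open for it.
Column 2 now contains 1; hence (4,2) = 2.
Cage d's pair has product 2, which forces (4,3) = 1.
The 4 cells of cage a must have product 12, so (1,1) = 1.
Cage f's pair has product 10, which forces (3,1) = 2.
Cage i has product 40; hence (3,4) = 1.
2 is placed in row 4, which forces (4,1) = 5.
Row 4 already has 5, leaving (4,4) = 4.
Row 4 already has 4, so (4,5) = 3.
Column 1 already has 5, so (5,1) = 4.
The two cells of cage c must have product 15, which forces (1,4) = 3.
Column 5 already has 3; hence (1,5) = 5.
The 4 cells of cage i must have product 40, so (3,3) = 5.
Column 5 now contains 5, leaving (3,5) = 4.
Column 3 now contains 5, leaving (5,3) = 3.
Cage i has product 40; hence (5,4) = 2.
Row 1 already has 3, so (1,2) = 4.
4 is placed in row 1, leaving (1,3) = 2.
Column 3 already has 2, so (2,3) = 4.
2 is placed in column 4, so (2,4) = 5.
Column 5 already has 4, leaving (2,5) = 2.
Row 3 already has 4; hence (3,2) = 3.
Row 5 already has 3, leaving (5,2) = 5.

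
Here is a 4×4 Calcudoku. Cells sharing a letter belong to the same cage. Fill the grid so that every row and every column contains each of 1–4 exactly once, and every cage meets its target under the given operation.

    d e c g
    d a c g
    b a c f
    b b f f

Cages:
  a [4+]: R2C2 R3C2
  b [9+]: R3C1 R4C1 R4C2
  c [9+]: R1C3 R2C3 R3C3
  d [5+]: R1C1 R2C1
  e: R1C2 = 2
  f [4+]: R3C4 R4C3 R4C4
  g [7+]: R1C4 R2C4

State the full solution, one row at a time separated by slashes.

Cage e is given, which forces R1C2 = 2.
Cage f has sum 4, which forces R3C4 = 1.
Cage f has sum 4, so R4C3 = 1.
Cage f has sum 4, leaving R4C4 = 2.
Cage a's pair has sum 4, leaving R2C2 = 1.
The 3 cells of cage b must have sum 9, leaving R3C1 = 2.
Row 3 now contains 1, leaving R3C2 = 3.
Row 3 already has 3, so R3C3 = 4.
3 is placed in column 2, which forces R4C2 = 4.
Cage d's pair has sum 5; hence R1C1 = 1.
Column 3 already has 4, which forces R1C3 = 3.
Row 1 already has 3, which forces R1C4 = 4.
Column 1 already has 2, so R2C1 = 4.
The 3 cells of cage c must have sum 9, leaving R2C3 = 2.
4 is placed in column 4, so R2C4 = 3.
4 is placed in row 4, leaving R4C1 = 3.

1 2 3 4 / 4 1 2 3 / 2 3 4 1 / 3 4 1 2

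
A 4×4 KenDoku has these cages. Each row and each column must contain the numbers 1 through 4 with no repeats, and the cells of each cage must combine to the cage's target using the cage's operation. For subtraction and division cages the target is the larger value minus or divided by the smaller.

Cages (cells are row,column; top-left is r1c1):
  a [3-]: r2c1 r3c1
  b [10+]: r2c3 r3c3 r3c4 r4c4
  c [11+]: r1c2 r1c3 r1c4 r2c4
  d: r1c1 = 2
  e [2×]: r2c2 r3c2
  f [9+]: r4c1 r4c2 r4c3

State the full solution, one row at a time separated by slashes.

2 3 1 4 / 1 2 4 3 / 4 1 3 2 / 3 4 2 1

Cage d is given, leaving r1c1 = 2.
The 4 cells of cage c must have sum 11; hence r2c4 = 3.
In row 3, 3 can only go at r3c3, so r3c3 = 3.
Cage c has sum 11, leaving r1c2 = 3.
Cage f needs sum 9, leaving r4c1 = 3.
In row 4, 1 can only go at r4c4, so r4c4 = 1.
Cage c has sum 11, which forces r1c3 = 1.
Column 4 already has 1, so r1c4 = 4.
Column 4 already has 4, so r3c4 = 2.
The two cells of cage e must have product 2, leaving r2c2 = 2.
Cage b needs sum 10, so r2c3 = 4.
Row 3 already has 2; hence r3c2 = 1.
2 is placed in column 2; hence r4c2 = 4.
4 is placed in column 3; hence r4c3 = 2.
Row 2 now contains 4, leaving r2c1 = 1.
Row 3 already has 1, which forces r3c1 = 4.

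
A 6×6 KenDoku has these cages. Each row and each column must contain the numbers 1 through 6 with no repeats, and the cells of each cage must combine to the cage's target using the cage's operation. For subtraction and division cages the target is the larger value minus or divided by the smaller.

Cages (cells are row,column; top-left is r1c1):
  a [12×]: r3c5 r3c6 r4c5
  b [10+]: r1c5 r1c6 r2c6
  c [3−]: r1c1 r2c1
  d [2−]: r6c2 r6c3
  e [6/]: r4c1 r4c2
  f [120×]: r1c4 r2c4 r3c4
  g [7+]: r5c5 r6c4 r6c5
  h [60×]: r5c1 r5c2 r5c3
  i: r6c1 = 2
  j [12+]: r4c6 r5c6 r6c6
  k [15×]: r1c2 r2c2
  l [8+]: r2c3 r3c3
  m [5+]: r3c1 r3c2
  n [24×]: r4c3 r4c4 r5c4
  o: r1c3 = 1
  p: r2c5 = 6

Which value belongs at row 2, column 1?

1

Cage o is given, so r1c3 = 1.
Cage p is a single given cell, leaving r2c5 = 6.
Cage i is given, so r6c1 = 2.
In row 4, 5 can only go at r4c6, so r4c6 = 5.
Column 1 needs a 5, and only r5c1 is open for it.
In column 4, 1 can only go at r6c4, so r6c4 = 1.
The only place for 3 in row 6 is r6c6.
Cage j needs sum 12, leaving r5c6 = 4.
The 3 cells of cage b must have sum 10, so r1c6 = 6.
6 is placed in row 1, so r1c1 = 4.
Row 1 now contains 4; hence r1c4 = 5.
Cage c needs two cells with difference 3; hence r2c1 = 1.
5 is placed in column 4, which forces r2c4 = 4.
1 is placed in row 2, leaving r2c6 = 2.
Column 1 now contains 1, so r3c1 = 3.
Cage f has product 120; hence r3c4 = 6.
3 is placed in row 3; hence r3c5 = 4.
Column 6 now contains 2, so r3c6 = 1.
Column 1 now contains 1, which forces r4c1 = 6.
Row 4 already has 6, so r4c2 = 1.
Column 5 already has 4; hence r6c5 = 5.
Row 1 now contains 5, so r1c2 = 3.
Cage b has sum 10, so r1c5 = 2.
Cage k's pair has product 15; hence r2c2 = 5.
Cage l needs two cells with sum 8, so r2c3 = 3.
1 is placed in row 3; hence r3c2 = 2.
6 is placed in row 3, so r3c3 = 5.
The 3 cells of cage n must have product 24, so r4c3 = 4.
Cage a has product 12, so r4c5 = 3.
Column 2 now contains 2, which forces r5c2 = 6.
Row 5 now contains 6; hence r5c3 = 2.
Row 5 now contains 2, which forces r5c4 = 3.
The 3 cells of cage g must have sum 7, leaving r5c5 = 1.
6 is placed in column 2, leaving r6c2 = 4.
Column 3 now contains 4, so r6c3 = 6.
Row 4 already has 3; hence r4c4 = 2.
Completed grid: 4 3 1 5 2 6 / 1 5 3 4 6 2 / 3 2 5 6 4 1 / 6 1 4 2 3 5 / 5 6 2 3 1 4 / 2 4 6 1 5 3.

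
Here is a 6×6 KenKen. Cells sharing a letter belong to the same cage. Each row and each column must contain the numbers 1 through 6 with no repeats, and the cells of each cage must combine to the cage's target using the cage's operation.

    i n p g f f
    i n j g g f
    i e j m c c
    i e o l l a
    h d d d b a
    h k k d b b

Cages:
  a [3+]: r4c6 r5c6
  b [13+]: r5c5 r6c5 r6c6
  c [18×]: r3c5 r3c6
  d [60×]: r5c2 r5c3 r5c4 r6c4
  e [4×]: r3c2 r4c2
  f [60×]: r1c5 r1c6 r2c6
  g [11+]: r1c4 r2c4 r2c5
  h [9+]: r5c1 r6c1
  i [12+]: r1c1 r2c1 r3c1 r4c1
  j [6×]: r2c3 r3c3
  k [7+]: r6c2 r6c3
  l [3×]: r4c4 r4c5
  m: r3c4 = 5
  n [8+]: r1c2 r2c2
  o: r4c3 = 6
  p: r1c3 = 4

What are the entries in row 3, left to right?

P is a freebie, leaving r1c3 = 4.
Cage m is a single given cell; hence r3c4 = 5.
Cage o is a single given cell, leaving r4c3 = 6.
The only place for 5 in row 4 is r4c1.
The only place for 2 in row 4 is r4c6.
Column 6 already has 2, leaving r5c6 = 1.
The only place for 4 in row 4 is r4c2.
Column 2 now contains 4, so r3c2 = 1.
The only place for 4 in row 3 is r3c1.
Row 3 needs a 2, and only r3c3 is open for it.
2 is placed in column 3, leaving r2c3 = 3.
Column 3 now contains 3; hence r5c3 = 5.
Column 3 now contains 5, which forces r6c3 = 1.
Row 6 now contains 1, which forces r6c4 = 2.
The 4 cells of cage d must have product 60; hence r5c2 = 2.
The 4 cells of cage d must have product 60, leaving r5c4 = 3.
Row 6 now contains 2, leaving r6c2 = 6.
6 is placed in column 2, so r1c2 = 3.
6 is placed in column 2, which forces r2c2 = 5.
3 is placed in column 4, which forces r4c4 = 1.
The two cells of cage l must have product 3, so r4c5 = 3.
Row 5 now contains 3, which forces r5c1 = 6.
Row 5 now contains 6, leaving r5c5 = 4.
Row 6 now contains 6, leaving r6c1 = 3.
Column 5 now contains 4, leaving r6c5 = 5.
Row 6 now contains 3, so r6c6 = 4.
Column 4 already has 1, which forces r1c4 = 6.
Column 5 now contains 5, leaving r1c5 = 2.
The 3 cells of cage f must have product 60; hence r1c6 = 5.
Cage g needs sum 11, which forces r2c4 = 4.
Cage g needs sum 11, so r2c5 = 1.
Column 6 now contains 4; hence r2c6 = 6.
Column 5 now contains 3, which forces r3c5 = 6.
Cage c's pair has product 18; hence r3c6 = 3.
Row 1 already has 2, leaving r1c1 = 1.
Row 2 already has 1, which forces r2c1 = 2.
Filled in: 1 3 4 6 2 5 / 2 5 3 4 1 6 / 4 1 2 5 6 3 / 5 4 6 1 3 2 / 6 2 5 3 4 1 / 3 6 1 2 5 4.

4 1 2 5 6 3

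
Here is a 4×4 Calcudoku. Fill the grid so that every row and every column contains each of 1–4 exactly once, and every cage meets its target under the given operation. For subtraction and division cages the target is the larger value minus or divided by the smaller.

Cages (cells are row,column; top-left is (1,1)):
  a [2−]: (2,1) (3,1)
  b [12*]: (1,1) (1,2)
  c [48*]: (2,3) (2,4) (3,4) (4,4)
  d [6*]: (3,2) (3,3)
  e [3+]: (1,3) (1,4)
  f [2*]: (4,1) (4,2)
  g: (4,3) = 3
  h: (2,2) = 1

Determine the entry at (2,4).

H is a freebie, leaving (2,2) = 1.
1 is placed in column 2, leaving (4,2) = 2.
Cage g is given; hence (4,3) = 3.
The 4 cells of cage c must have product 48, leaving (2,4) = 3.
Column 2 now contains 2, which forces (3,2) = 3.
Column 3 already has 3; hence (3,3) = 2.
2 is placed in row 4, leaving (4,1) = 1.
1 is placed in row 4, so (4,4) = 4.
Cage b needs two cells with product 12, leaving (1,1) = 3.
Column 2 already has 3, leaving (1,2) = 4.
2 is placed in column 3, which forces (1,3) = 1.
Cage e's pair has sum 3, which forces (1,4) = 2.
Cage a's pair has difference 2; hence (2,1) = 2.
2 is placed in column 3, leaving (2,3) = 4.
Column 1 now contains 1, so (3,1) = 4.
4 is placed in column 4, leaving (3,4) = 1.
Completed grid: 3 4 1 2 / 2 1 4 3 / 4 3 2 1 / 1 2 3 4.

3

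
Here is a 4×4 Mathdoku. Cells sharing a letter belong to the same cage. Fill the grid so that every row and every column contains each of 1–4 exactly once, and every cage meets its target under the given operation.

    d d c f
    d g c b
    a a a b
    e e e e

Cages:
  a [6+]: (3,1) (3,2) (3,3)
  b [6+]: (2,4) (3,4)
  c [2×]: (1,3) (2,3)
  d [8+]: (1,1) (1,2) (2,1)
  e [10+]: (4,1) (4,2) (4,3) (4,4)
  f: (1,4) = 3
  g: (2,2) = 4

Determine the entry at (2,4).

2

Cage f is a single given cell, leaving (1,4) = 3.
G is a freebie, which forces (2,2) = 4.
Row 2 now contains 4, leaving (2,4) = 2.
2 is placed in column 4; hence (3,4) = 4.
4 is placed in column 4, leaving (4,4) = 1.
Cage d needs sum 8, leaving (1,1) = 4.
Cage d has sum 8, leaving (1,2) = 1.
Cage c needs two cells with product 2, which forces (1,3) = 2.
Cage d needs sum 8; hence (2,1) = 3.
2 is placed in row 2; hence (2,3) = 1.
Column 3 already has 1, leaving (3,3) = 3.
Column 1 already has 3, so (4,1) = 2.
Row 4 now contains 2; hence (4,2) = 3.
Column 3 now contains 3; hence (4,3) = 4.
Column 1 already has 2, leaving (3,1) = 1.
Row 3 now contains 3, which forces (3,2) = 2.
The full grid is 4 1 2 3 / 3 4 1 2 / 1 2 3 4 / 2 3 4 1.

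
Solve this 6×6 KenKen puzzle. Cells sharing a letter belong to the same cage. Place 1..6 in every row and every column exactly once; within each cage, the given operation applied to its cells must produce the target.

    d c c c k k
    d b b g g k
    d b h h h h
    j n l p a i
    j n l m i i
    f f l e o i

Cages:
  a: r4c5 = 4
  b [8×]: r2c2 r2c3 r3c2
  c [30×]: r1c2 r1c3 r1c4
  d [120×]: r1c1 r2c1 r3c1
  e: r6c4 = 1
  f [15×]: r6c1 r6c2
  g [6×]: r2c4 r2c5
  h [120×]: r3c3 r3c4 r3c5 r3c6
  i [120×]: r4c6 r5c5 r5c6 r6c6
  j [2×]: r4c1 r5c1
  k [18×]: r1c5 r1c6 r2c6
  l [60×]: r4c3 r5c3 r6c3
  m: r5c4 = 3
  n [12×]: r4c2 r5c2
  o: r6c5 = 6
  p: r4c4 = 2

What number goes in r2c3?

4

Cage p is a single given cell, which forces r4c4 = 2.
A is a freebie; hence r4c5 = 4.
M is a freebie; hence r5c4 = 3.
E is a freebie, leaving r6c4 = 1.
Cage o is given, leaving r6c5 = 6.
1 is placed in column 4; hence r2c4 = 6.
Cage g's pair has product 6, leaving r2c5 = 1.
1 is placed in row 2, leaving r2c6 = 3.
Row 4 already has 2; hence r4c1 = 1.
Cage j's pair has product 2; hence r5c1 = 2.
2 is placed in row 5, so r5c2 = 4.
2 is placed in row 5, leaving r5c5 = 5.
Column 4 now contains 6, leaving r1c4 = 5.
1 is placed in column 5, so r1c5 = 3.
Cage k has product 18, so r1c6 = 2.
Column 2 now contains 4, leaving r2c2 = 2.
The 3 cells of cage b must have product 8, so r2c3 = 4.
Cage b has product 8; hence r3c2 = 1.
Column 4 already has 5, so r3c4 = 4.
Column 5 already has 3, leaving r3c5 = 2.
Row 3 already has 4; hence r3c6 = 5.
Cage n's pair has product 12, so r4c2 = 3.
Cage l has product 60, leaving r4c3 = 5.
The 4 cells of cage i must have product 120, so r4c6 = 6.
Row 5 now contains 5, so r5c3 = 6.
Cage i has product 120, leaving r5c6 = 1.
3 is placed in column 2; hence r6c2 = 5.
The 3 cells of cage l must have product 60, which forces r6c3 = 2.
The 4 cells of cage i must have product 120, so r6c6 = 4.
The 3 cells of cage d must have product 120, leaving r1c1 = 4.
1 is placed in column 2, leaving r1c2 = 6.
Column 3 already has 6, which forces r1c3 = 1.
Row 2 now contains 4, which forces r2c1 = 5.
Row 3 already has 5, so r3c1 = 6.
Row 3 already has 5; hence r3c3 = 3.
Row 6 now contains 5, which forces r6c1 = 3.
Filled in: 4 6 1 5 3 2 / 5 2 4 6 1 3 / 6 1 3 4 2 5 / 1 3 5 2 4 6 / 2 4 6 3 5 1 / 3 5 2 1 6 4.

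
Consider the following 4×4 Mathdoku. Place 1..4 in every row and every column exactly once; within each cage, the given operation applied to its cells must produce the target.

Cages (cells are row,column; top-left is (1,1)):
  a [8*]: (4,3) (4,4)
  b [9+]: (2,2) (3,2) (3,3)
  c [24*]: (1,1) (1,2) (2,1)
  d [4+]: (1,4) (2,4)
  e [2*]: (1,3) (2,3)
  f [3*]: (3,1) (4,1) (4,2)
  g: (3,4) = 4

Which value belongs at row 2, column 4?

3

Cage f needs product 3, which forces (3,1) = 1.
Cage g is given; hence (3,4) = 4.
The 3 cells of cage f must have product 3, leaving (4,1) = 3.
Cage f needs product 3, which forces (4,2) = 1.
Column 4 already has 4, which forces (4,4) = 2.
The 3 cells of cage c must have product 24; hence (1,2) = 3.
Row 1 now contains 3, so (1,4) = 1.
Cage b needs sum 9, which forces (2,2) = 4.
Column 4 now contains 1; hence (2,4) = 3.
Column 2 now contains 3, so (3,2) = 2.
2 is placed in row 3, leaving (3,3) = 3.
Row 4 now contains 2, leaving (4,3) = 4.
The 3 cells of cage c must have product 24, leaving (1,1) = 4.
Row 1 already has 1; hence (1,3) = 2.
4 is placed in row 2; hence (2,1) = 2.
Cage e's pair has product 2, so (2,3) = 1.
Filled in: 4 3 2 1 / 2 4 1 3 / 1 2 3 4 / 3 1 4 2.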